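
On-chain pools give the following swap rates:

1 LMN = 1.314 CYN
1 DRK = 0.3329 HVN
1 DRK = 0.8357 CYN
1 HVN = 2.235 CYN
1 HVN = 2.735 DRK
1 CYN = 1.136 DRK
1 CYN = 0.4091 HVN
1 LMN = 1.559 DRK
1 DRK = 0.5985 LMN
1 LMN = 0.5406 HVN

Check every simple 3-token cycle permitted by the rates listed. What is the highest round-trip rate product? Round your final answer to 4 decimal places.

0.9351

CYN→HVN→DRK→CYN: 0.4091 × 2.735 × 0.8357 = 0.93506
CYN→DRK→LMN→CYN: 1.136 × 0.5985 × 1.314 = 0.89338
HVN→DRK→LMN→HVN: 2.735 × 0.5985 × 0.5406 = 0.88491
CYN→DRK→HVN→CYN: 1.136 × 0.3329 × 2.235 = 0.84522
Maximum is CYN→HVN→DRK→CYN at 0.9351; no arbitrage — every cycle loses value.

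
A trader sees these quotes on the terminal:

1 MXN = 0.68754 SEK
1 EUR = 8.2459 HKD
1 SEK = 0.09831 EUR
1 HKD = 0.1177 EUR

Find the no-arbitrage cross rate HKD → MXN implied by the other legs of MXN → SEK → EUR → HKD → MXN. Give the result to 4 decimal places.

Known legs of the cycle: 0.68754 × 0.09831 × 8.2459 = 0.55735734611466
For no arbitrage the full-cycle product must be 1, so the missing rate is 1 / 0.55735734611466 ≈ 1.794181.

1.7942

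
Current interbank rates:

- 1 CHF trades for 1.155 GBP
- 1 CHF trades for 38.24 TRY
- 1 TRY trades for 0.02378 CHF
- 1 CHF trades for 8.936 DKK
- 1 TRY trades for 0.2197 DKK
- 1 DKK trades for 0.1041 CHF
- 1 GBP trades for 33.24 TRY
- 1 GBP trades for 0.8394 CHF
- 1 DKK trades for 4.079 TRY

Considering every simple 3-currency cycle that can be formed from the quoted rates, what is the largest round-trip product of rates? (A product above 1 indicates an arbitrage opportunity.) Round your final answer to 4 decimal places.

GBP→TRY→CHF→GBP: 33.24 × 0.02378 × 1.155 = 0.91297
DKK→CHF→TRY→DKK: 0.1041 × 38.24 × 0.2197 = 0.87458
DKK→TRY→CHF→DKK: 4.079 × 0.02378 × 8.936 = 0.86678
Maximum is GBP→TRY→CHF→GBP at 0.9130; no arbitrage — every cycle loses value.

0.9130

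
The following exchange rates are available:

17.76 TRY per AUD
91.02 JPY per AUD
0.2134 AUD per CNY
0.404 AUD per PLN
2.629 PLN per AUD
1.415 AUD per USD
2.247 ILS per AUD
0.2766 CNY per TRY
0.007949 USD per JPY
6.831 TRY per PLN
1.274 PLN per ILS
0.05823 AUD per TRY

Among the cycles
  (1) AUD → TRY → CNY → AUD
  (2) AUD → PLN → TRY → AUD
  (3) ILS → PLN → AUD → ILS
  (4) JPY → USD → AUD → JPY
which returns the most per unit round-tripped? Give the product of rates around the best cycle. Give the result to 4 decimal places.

1.1565

(1) 17.76 × 0.2766 × 0.2134 = 1.04831
(2) 2.629 × 6.831 × 0.05823 = 1.04574
(3) 1.274 × 0.404 × 2.247 = 1.15652
(4) 0.007949 × 1.415 × 91.02 = 1.02378
Highest is cycle (3) at 1.1565 (>1, arbitrage).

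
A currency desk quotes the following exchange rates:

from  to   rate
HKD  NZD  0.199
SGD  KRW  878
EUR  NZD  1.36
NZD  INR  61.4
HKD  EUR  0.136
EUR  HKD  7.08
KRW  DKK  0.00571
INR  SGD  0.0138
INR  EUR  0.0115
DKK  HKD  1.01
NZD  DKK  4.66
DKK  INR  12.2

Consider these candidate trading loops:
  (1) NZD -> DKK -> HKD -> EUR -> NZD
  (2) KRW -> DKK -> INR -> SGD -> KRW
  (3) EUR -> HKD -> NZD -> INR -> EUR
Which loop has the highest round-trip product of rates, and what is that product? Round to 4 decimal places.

(1) 4.66 × 1.01 × 0.136 × 1.36 = 0.87053
(2) 0.00571 × 12.2 × 0.0138 × 878 = 0.84405
(3) 7.08 × 0.199 × 61.4 × 0.0115 = 0.99484
Highest is cycle (3) at 0.9948 (≤1, no arbitrage).

0.9948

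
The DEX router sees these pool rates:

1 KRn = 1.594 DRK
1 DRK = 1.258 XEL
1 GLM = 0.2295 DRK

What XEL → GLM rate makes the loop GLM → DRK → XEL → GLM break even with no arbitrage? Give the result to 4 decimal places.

3.4637

Known legs of the cycle: 0.2295 × 1.258 = 0.288711
For no arbitrage the full-cycle product must be 1, so the missing rate is 1 / 0.288711 ≈ 3.463671.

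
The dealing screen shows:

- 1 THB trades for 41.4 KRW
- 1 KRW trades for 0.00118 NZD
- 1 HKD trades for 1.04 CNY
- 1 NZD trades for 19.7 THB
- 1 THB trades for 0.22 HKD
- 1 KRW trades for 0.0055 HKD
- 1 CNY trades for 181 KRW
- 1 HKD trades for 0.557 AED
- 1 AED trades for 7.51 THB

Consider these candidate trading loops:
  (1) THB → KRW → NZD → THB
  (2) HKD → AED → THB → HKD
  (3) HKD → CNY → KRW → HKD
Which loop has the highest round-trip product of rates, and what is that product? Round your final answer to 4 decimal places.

(1) 41.4 × 0.00118 × 19.7 = 0.96238
(2) 0.557 × 7.51 × 0.22 = 0.92028
(3) 1.04 × 181 × 0.0055 = 1.03532
Highest is cycle (3) at 1.0353 (>1, arbitrage).

1.0353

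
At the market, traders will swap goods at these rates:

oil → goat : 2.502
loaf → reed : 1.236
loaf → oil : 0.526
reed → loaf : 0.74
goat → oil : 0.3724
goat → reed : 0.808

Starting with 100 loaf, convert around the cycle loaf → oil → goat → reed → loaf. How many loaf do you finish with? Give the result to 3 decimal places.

78.689

100 loaf × 0.526 = 52.6 oil
52.6 oil × 2.502 = 131.6052 goat
131.6052 goat × 0.808 = 106.3370016 reed
106.3370016 reed × 0.74 = 78.689381184 loaf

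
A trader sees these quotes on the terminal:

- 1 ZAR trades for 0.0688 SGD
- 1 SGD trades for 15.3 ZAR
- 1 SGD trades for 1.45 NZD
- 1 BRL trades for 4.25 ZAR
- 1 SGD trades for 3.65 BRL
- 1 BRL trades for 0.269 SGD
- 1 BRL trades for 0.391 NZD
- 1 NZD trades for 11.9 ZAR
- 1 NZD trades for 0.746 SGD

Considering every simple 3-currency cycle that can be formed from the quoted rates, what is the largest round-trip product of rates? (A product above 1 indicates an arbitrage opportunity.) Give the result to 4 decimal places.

1.1871

NZD→ZAR→SGD→NZD: 11.9 × 0.0688 × 1.45 = 1.18714
SGD→BRL→ZAR→SGD: 3.65 × 4.25 × 0.0688 = 1.06726
NZD→SGD→BRL→NZD: 0.746 × 3.65 × 0.391 = 1.06465
Maximum is NZD→ZAR→SGD→NZD at 1.1871; arbitrage exists.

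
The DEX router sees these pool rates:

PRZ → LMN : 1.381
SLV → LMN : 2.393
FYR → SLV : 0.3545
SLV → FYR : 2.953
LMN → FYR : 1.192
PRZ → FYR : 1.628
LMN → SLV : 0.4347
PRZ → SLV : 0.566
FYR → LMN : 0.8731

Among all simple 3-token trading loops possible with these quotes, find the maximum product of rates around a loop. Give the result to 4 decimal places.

FYR→LMN→SLV→FYR: 0.8731 × 0.4347 × 2.953 = 1.12077
FYR→SLV→LMN→FYR: 0.3545 × 2.393 × 1.192 = 1.01120
Maximum is FYR→LMN→SLV→FYR at 1.1208; arbitrage exists.

1.1208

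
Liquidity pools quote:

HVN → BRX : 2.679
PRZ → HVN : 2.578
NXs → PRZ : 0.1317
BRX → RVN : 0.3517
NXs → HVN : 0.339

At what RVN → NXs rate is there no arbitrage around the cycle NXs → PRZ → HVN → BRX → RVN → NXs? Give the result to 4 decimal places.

3.1260

Known legs of the cycle: 0.1317 × 2.578 × 2.679 × 0.3517 = 0.31989965366718
For no arbitrage the full-cycle product must be 1, so the missing rate is 1 / 0.31989965366718 ≈ 3.125980.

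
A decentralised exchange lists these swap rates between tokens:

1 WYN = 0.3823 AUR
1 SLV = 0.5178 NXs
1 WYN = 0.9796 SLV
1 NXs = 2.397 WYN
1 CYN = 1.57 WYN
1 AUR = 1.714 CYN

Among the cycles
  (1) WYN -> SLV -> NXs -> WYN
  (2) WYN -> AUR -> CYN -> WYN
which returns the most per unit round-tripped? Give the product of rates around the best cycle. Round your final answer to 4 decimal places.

1.2158

(1) 0.9796 × 0.5178 × 2.397 = 1.21585
(2) 0.3823 × 1.714 × 1.57 = 1.02876
Highest is cycle (1) at 1.2158 (>1, arbitrage).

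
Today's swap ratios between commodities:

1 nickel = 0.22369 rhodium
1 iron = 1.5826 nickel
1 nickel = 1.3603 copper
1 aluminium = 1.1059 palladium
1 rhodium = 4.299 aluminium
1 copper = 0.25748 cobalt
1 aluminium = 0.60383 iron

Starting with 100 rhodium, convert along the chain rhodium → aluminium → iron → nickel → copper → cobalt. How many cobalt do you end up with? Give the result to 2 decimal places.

143.89

100 rhodium × 4.299 = 429.9 aluminium
429.9 aluminium × 0.60383 = 259.586517 iron
259.586517 iron × 1.5826 = 410.8216218042 nickel
410.8216218042 nickel × 1.3603 = 558.84065214025326 copper
558.84065214025326 copper × 0.25748 = 143.8902911130724093848 cobalt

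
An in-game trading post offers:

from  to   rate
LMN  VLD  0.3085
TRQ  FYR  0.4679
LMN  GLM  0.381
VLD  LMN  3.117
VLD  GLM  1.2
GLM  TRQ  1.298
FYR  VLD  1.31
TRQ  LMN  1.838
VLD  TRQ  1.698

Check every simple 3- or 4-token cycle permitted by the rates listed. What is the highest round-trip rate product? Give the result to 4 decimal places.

1.0408

VLD→TRQ→FYR→VLD: 1.698 × 0.4679 × 1.31 = 1.04079
VLD→TRQ→LMN→VLD: 1.698 × 1.838 × 0.3085 = 0.96281
VLD→GLM→TRQ→FYR→VLD: 1.2 × 1.298 × 0.4679 × 1.31 = 0.95473
GLM→TRQ→LMN→GLM: 1.298 × 1.838 × 0.381 = 0.90896
VLD→GLM→TRQ→LMN→VLD: 1.2 × 1.298 × 1.838 × 0.3085 = 0.88320
Maximum is VLD→TRQ→FYR→VLD at 1.0408; arbitrage exists.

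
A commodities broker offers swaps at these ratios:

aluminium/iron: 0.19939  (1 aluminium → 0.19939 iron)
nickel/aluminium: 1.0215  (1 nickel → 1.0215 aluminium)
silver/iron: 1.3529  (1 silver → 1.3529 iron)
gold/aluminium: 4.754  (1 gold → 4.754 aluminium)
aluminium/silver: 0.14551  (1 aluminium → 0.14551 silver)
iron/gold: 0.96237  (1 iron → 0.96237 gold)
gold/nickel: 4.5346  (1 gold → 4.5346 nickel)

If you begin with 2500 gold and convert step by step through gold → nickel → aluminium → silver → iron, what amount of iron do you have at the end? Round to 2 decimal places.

2500 gold × 4.5346 = 11336.5 nickel
11336.5 nickel × 1.0215 = 11580.23475 aluminium
11580.23475 aluminium × 0.14551 = 1685.0399584725 silver
1685.0399584725 silver × 1.3529 = 2279.69055981744525 iron

2279.69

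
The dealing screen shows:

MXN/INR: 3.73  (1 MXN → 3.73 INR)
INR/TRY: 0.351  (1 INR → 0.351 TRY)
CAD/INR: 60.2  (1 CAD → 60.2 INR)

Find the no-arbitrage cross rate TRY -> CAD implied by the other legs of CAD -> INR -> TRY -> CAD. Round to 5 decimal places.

Known legs of the cycle: 60.2 × 0.351 = 21.1302
For no arbitrage the full-cycle product must be 1, so the missing rate is 1 / 21.1302 ≈ 0.0473256.

0.04733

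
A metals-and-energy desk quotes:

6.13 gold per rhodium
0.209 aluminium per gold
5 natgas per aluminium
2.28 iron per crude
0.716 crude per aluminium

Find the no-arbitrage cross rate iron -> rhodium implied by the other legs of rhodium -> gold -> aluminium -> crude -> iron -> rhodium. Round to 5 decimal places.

0.47813

Known legs of the cycle: 6.13 × 0.209 × 0.716 × 2.28 = 2.0914844016
For no arbitrage the full-cycle product must be 1, so the missing rate is 1 / 2.0914844016 ≈ 0.4781293.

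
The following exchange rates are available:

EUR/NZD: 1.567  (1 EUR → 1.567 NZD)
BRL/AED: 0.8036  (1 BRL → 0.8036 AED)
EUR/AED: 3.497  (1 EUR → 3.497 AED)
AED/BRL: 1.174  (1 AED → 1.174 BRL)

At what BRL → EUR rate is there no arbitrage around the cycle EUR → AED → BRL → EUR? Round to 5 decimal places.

0.24358

Known legs of the cycle: 3.497 × 1.174 = 4.105478
For no arbitrage the full-cycle product must be 1, so the missing rate is 1 / 4.105478 ≈ 0.2435770.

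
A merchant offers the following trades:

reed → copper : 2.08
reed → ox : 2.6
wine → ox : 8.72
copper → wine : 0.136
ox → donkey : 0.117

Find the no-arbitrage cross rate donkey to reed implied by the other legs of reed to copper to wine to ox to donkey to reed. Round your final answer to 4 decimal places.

Known legs of the cycle: 2.08 × 0.136 × 8.72 × 0.117 = 0.2886054912
For no arbitrage the full-cycle product must be 1, so the missing rate is 1 / 0.2886054912 ≈ 3.464938.

3.4649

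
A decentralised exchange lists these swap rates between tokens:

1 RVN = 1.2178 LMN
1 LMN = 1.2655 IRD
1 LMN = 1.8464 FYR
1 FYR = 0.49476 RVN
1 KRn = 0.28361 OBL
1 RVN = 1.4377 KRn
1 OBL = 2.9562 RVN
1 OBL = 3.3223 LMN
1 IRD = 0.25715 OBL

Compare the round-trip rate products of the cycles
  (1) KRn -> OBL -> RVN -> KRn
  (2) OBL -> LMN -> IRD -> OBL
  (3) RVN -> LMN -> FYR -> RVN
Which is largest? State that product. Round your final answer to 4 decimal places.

1.2054

(1) 0.28361 × 2.9562 × 1.4377 = 1.20538
(2) 3.3223 × 1.2655 × 0.25715 = 1.08115
(3) 1.2178 × 1.8464 × 0.49476 = 1.11249
Highest is cycle (1) at 1.2054 (>1, arbitrage).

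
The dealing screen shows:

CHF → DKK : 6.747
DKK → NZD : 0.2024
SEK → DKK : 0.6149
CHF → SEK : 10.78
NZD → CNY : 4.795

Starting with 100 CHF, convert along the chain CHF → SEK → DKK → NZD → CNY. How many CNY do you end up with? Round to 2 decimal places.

643.31

100 CHF × 10.78 = 1078 SEK
1078 SEK × 0.6149 = 662.8622 DKK
662.8622 DKK × 0.2024 = 134.16330928 NZD
134.16330928 NZD × 4.795 = 643.3130679976 CNY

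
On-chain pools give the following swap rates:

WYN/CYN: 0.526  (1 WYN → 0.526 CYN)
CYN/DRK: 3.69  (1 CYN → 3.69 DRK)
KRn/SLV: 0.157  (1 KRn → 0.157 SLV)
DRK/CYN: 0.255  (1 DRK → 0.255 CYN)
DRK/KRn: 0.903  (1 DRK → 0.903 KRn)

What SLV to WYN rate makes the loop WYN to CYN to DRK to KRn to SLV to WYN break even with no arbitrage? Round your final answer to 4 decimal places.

3.6341

Known legs of the cycle: 0.526 × 3.69 × 0.903 × 0.157 = 0.27516900474
For no arbitrage the full-cycle product must be 1, so the missing rate is 1 / 0.27516900474 ≈ 3.634130.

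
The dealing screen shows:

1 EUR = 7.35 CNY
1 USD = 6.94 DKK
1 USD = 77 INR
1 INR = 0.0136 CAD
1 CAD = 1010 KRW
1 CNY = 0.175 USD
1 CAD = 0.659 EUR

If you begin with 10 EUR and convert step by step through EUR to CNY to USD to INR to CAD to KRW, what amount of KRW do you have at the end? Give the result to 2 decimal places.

13604.31

10 EUR × 7.35 = 73.5 CNY
73.5 CNY × 0.175 = 12.8625 USD
12.8625 USD × 77 = 990.4125 INR
990.4125 INR × 0.0136 = 13.46961 CAD
13.46961 CAD × 1010 = 13604.3061 KRW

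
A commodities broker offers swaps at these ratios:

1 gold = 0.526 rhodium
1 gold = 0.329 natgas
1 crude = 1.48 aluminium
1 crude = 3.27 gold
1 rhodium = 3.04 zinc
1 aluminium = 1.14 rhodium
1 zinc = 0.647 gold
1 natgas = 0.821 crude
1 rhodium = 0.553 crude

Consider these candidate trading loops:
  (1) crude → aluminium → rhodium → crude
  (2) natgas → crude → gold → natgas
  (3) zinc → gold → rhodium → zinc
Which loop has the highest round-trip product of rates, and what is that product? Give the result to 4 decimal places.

1.0346

(1) 1.48 × 1.14 × 0.553 = 0.93302
(2) 0.821 × 3.27 × 0.329 = 0.88326
(3) 0.647 × 0.526 × 3.04 = 1.03458
Highest is cycle (3) at 1.0346 (>1, arbitrage).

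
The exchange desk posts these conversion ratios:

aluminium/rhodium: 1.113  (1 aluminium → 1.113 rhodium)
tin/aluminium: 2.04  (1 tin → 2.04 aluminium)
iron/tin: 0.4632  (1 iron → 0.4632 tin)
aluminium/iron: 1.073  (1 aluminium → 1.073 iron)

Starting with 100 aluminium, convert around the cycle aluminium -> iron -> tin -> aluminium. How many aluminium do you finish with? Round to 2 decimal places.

100 aluminium × 1.073 = 107.3 iron
107.3 iron × 0.4632 = 49.70136 tin
49.70136 tin × 2.04 = 101.3907744 aluminium

101.39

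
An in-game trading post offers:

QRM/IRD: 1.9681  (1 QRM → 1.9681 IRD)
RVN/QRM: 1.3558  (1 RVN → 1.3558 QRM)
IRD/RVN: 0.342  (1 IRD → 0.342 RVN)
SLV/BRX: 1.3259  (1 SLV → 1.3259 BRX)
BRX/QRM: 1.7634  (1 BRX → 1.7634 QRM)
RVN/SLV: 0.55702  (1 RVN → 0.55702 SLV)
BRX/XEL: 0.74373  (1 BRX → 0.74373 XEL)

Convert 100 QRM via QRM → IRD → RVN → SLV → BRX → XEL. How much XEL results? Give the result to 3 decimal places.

100 QRM × 1.9681 = 196.81 IRD
196.81 IRD × 0.342 = 67.30902 RVN
67.30902 RVN × 0.55702 = 37.4924703204 SLV
37.4924703204 SLV × 1.3259 = 49.71126639781836 BRX
49.71126639781836 BRX × 0.74373 = 36.9717601580494488828 XEL

36.972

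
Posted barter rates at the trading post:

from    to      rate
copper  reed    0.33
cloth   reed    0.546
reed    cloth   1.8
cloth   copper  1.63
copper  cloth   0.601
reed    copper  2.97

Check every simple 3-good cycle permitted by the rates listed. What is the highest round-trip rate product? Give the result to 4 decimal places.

reed→copper→cloth→reed: 2.97 × 0.601 × 0.546 = 0.97459
reed→cloth→copper→reed: 1.8 × 1.63 × 0.33 = 0.96822
Maximum is reed→copper→cloth→reed at 0.9746; no arbitrage — every cycle loses value.

0.9746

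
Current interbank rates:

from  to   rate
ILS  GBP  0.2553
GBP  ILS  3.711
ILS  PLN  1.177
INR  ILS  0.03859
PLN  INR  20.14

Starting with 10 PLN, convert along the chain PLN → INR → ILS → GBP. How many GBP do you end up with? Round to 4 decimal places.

1.9842

10 PLN × 20.14 = 201.4 INR
201.4 INR × 0.03859 = 7.772026 ILS
7.772026 ILS × 0.2553 = 1.9841982378 GBP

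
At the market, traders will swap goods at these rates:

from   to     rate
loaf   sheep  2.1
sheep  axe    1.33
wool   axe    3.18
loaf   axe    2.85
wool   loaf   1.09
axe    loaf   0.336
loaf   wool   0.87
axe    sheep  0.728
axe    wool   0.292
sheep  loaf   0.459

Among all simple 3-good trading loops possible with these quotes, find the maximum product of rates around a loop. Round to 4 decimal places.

0.9523

sheep→loaf→axe→sheep: 0.459 × 2.85 × 0.728 = 0.95233
sheep→axe→loaf→sheep: 1.33 × 0.336 × 2.1 = 0.93845
loaf→wool→axe→loaf: 0.87 × 3.18 × 0.336 = 0.92958
loaf→axe→wool→loaf: 2.85 × 0.292 × 1.09 = 0.90710
Maximum is sheep→loaf→axe→sheep at 0.9523; no arbitrage — every cycle loses value.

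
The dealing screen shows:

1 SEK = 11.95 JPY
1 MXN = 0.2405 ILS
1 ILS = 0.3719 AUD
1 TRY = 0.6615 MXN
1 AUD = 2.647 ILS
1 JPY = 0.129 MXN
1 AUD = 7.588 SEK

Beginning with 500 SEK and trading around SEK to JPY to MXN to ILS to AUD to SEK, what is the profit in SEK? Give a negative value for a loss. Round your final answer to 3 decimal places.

500 SEK × 11.95 = 5975 JPY
5975 JPY × 0.129 = 770.775 MXN
770.775 MXN × 0.2405 = 185.3713875 ILS
185.3713875 ILS × 0.3719 = 68.93961901125 AUD
68.93961901125 AUD × 7.588 = 523.113829057365 SEK
Net change: 523.113829057365 − 500 = 23.113829057365 SEK

23.114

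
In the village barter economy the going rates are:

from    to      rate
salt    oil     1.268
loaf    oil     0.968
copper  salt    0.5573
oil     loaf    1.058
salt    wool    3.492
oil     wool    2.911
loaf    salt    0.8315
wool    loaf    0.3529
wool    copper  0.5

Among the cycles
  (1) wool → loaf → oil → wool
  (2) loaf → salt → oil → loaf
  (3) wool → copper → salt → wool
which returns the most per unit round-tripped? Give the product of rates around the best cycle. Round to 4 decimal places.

1.1155

(1) 0.3529 × 0.968 × 2.911 = 0.99442
(2) 0.8315 × 1.268 × 1.058 = 1.11549
(3) 0.5 × 0.5573 × 3.492 = 0.97305
Highest is cycle (2) at 1.1155 (>1, arbitrage).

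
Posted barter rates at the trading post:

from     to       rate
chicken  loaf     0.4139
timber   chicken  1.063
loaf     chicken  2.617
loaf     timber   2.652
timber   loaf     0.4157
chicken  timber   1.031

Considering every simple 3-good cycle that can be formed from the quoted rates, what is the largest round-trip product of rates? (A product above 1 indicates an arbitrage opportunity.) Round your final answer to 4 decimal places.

chicken→loaf→timber→chicken: 0.4139 × 2.652 × 1.063 = 1.16682
chicken→timber→loaf→chicken: 1.031 × 0.4157 × 2.617 = 1.12161
Maximum is chicken→loaf→timber→chicken at 1.1668; arbitrage exists.

1.1668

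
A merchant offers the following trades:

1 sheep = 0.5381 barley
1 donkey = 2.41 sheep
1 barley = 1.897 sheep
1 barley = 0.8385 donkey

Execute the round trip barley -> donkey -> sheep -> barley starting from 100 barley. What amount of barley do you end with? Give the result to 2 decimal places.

100 barley × 0.8385 = 83.85 donkey
83.85 donkey × 2.41 = 202.0785 sheep
202.0785 sheep × 0.5381 = 108.73844085 barley

108.74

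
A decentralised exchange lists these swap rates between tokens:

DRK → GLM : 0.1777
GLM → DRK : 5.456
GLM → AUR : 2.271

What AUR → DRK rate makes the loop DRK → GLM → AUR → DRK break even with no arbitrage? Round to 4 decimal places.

Known legs of the cycle: 0.1777 × 2.271 = 0.4035567
For no arbitrage the full-cycle product must be 1, so the missing rate is 1 / 0.4035567 ≈ 2.477967.

2.4780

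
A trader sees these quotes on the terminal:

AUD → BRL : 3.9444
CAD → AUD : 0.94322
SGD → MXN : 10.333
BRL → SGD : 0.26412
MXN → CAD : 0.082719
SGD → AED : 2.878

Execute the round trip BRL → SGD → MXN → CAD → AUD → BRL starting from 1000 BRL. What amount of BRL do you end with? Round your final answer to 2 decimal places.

839.90

1000 BRL × 0.26412 = 264.12 SGD
264.12 SGD × 10.333 = 2729.15196 MXN
2729.15196 MXN × 0.082719 = 225.75272097924 CAD
225.75272097924 CAD × 0.94322 = 212.9344814820387528 AUD
212.9344814820387528 AUD × 3.9444 = 839.89876875775365654432 BRL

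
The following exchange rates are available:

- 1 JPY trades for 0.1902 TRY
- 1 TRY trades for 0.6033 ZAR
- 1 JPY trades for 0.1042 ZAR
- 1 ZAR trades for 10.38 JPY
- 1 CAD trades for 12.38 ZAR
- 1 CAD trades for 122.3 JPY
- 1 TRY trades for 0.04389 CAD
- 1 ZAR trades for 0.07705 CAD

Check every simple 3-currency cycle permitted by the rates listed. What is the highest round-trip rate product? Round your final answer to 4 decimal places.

1.1911

TRY→ZAR→JPY→TRY: 0.6033 × 10.38 × 0.1902 = 1.19108
TRY→CAD→JPY→TRY: 0.04389 × 122.3 × 0.1902 = 1.02095
ZAR→CAD→JPY→ZAR: 0.07705 × 122.3 × 0.1042 = 0.98190
Maximum is TRY→ZAR→JPY→TRY at 1.1911; arbitrage exists.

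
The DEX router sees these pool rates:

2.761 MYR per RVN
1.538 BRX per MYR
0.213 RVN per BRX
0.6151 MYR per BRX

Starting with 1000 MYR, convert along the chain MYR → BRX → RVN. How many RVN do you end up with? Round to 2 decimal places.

327.59

1000 MYR × 1.538 = 1538 BRX
1538 BRX × 0.213 = 327.594 RVN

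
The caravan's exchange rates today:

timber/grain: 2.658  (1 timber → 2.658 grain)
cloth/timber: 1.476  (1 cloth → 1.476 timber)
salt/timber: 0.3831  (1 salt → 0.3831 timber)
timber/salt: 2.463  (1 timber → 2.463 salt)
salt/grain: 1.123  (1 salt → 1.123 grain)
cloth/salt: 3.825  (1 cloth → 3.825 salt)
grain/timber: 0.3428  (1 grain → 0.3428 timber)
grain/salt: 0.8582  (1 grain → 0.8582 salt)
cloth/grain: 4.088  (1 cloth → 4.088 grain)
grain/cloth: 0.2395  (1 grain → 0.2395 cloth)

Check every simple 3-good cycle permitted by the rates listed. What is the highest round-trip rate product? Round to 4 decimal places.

grain→cloth→salt→grain: 0.2395 × 3.825 × 1.123 = 1.02877
timber→salt→grain→timber: 2.463 × 1.123 × 0.3428 = 0.94817
timber→grain→cloth→timber: 2.658 × 0.2395 × 1.476 = 0.93961
timber→grain→salt→timber: 2.658 × 0.8582 × 0.3831 = 0.87389
Maximum is grain→cloth→salt→grain at 1.0288; arbitrage exists.

1.0288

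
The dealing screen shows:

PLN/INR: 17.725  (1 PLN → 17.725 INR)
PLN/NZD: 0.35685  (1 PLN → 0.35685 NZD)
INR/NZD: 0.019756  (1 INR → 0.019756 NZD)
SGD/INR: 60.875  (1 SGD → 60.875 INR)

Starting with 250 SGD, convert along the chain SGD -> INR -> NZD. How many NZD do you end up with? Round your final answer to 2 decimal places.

300.66

250 SGD × 60.875 = 15218.75 INR
15218.75 INR × 0.019756 = 300.661625 NZD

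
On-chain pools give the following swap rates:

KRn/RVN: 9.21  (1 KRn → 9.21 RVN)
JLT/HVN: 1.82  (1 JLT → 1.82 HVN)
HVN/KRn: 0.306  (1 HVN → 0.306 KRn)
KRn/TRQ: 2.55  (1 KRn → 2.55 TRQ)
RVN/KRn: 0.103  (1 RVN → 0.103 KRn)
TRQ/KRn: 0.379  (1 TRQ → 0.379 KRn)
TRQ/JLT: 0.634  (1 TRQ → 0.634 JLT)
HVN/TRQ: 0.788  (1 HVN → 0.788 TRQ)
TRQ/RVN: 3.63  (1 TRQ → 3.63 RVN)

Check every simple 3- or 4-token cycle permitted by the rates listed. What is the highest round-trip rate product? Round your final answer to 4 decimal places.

0.9534

RVN→KRn→TRQ→RVN: 0.103 × 2.55 × 3.63 = 0.95342
TRQ→JLT→HVN→TRQ: 0.634 × 1.82 × 0.788 = 0.90926
TRQ→JLT→HVN→KRn→TRQ: 0.634 × 1.82 × 0.306 × 2.55 = 0.90037
Maximum is RVN→KRn→TRQ→RVN at 0.9534; no arbitrage — every cycle loses value.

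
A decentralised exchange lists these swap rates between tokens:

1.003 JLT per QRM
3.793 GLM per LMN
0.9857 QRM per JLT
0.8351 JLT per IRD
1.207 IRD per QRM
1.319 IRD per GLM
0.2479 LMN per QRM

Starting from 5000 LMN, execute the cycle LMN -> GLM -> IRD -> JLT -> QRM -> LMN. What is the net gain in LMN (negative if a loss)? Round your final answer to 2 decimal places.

104.55

5000 LMN × 3.793 = 18965 GLM
18965 GLM × 1.319 = 25014.835 IRD
25014.835 IRD × 0.8351 = 20889.8887085 JLT
20889.8887085 JLT × 0.9857 = 20591.16329996845 QRM
20591.16329996845 QRM × 0.2479 = 5104.549382062178755 LMN
Net change: 5104.549382062178755 − 5000 = 104.549382062178755 LMN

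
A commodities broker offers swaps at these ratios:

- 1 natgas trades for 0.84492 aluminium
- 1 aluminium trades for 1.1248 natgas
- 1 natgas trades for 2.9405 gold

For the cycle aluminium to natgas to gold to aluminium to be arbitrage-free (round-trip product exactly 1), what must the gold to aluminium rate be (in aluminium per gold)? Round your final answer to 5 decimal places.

Known legs of the cycle: 1.1248 × 2.9405 = 3.3074744
For no arbitrage the full-cycle product must be 1, so the missing rate is 1 / 3.3074744 ≈ 0.3023455.

0.30235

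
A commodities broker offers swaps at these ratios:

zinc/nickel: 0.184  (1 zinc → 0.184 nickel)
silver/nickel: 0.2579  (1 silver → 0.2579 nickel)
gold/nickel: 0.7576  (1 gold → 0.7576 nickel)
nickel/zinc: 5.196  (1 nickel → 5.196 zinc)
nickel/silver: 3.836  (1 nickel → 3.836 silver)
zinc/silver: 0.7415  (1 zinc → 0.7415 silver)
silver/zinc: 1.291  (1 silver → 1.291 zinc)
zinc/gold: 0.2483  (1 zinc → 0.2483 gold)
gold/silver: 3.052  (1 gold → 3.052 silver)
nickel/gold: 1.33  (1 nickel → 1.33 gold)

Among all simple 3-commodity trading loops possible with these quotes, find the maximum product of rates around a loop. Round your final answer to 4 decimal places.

gold→silver→nickel→gold: 3.052 × 0.2579 × 1.33 = 1.04686
silver→nickel→zinc→silver: 0.2579 × 5.196 × 0.7415 = 0.99365
gold→silver→zinc→gold: 3.052 × 1.291 × 0.2483 = 0.97833
gold→nickel→zinc→gold: 0.7576 × 5.196 × 0.2483 = 0.97743
silver→zinc→nickel→silver: 1.291 × 0.184 × 3.836 = 0.91122
Maximum is gold→silver→nickel→gold at 1.0469; arbitrage exists.

1.0469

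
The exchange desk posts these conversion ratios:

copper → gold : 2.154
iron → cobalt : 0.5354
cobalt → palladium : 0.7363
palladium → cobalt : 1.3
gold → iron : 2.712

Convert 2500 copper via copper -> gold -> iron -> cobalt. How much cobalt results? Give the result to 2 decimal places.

2500 copper × 2.154 = 5385 gold
5385 gold × 2.712 = 14604.12 iron
14604.12 iron × 0.5354 = 7819.045848 cobalt

7819.05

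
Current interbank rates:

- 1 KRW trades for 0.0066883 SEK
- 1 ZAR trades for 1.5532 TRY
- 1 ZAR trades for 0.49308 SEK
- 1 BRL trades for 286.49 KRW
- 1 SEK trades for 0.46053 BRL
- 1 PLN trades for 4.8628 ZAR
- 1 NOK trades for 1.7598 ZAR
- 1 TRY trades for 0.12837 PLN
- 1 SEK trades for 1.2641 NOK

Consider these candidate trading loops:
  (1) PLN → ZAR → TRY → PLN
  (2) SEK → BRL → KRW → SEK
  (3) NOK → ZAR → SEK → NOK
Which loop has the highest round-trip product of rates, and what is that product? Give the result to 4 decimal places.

1.0969

(1) 4.8628 × 1.5532 × 0.12837 = 0.96957
(2) 0.46053 × 286.49 × 0.0066883 = 0.88244
(3) 1.7598 × 0.49308 × 1.2641 = 1.09689
Highest is cycle (3) at 1.0969 (>1, arbitrage).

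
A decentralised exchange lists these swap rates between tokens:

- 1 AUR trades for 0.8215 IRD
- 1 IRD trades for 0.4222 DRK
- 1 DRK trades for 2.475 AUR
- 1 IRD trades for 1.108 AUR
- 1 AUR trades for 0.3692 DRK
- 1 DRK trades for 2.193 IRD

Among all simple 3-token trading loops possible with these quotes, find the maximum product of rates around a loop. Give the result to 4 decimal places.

0.8971

AUR→DRK→IRD→AUR: 0.3692 × 2.193 × 1.108 = 0.89710
AUR→IRD→DRK→AUR: 0.8215 × 0.4222 × 2.475 = 0.85842
Maximum is AUR→DRK→IRD→AUR at 0.8971; no arbitrage — every cycle loses value.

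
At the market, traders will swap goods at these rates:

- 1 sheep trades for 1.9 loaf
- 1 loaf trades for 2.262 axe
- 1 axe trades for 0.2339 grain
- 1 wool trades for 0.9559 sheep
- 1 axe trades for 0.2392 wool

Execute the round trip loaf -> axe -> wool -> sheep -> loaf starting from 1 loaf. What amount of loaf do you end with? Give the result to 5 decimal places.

0.98270

1 loaf × 2.262 = 2.262 axe
2.262 axe × 0.2392 = 0.5410704 wool
0.5410704 wool × 0.9559 = 0.51720919536 sheep
0.51720919536 sheep × 1.9 = 0.982697471184 loaf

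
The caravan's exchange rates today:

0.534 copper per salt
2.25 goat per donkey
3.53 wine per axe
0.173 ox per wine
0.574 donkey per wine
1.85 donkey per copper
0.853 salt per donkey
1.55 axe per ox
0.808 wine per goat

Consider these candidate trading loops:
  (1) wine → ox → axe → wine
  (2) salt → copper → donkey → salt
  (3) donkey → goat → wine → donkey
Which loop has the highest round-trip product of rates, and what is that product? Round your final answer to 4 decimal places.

(1) 0.173 × 1.55 × 3.53 = 0.94657
(2) 0.534 × 1.85 × 0.853 = 0.84268
(3) 2.25 × 0.808 × 0.574 = 1.04353
Highest is cycle (3) at 1.0435 (>1, arbitrage).

1.0435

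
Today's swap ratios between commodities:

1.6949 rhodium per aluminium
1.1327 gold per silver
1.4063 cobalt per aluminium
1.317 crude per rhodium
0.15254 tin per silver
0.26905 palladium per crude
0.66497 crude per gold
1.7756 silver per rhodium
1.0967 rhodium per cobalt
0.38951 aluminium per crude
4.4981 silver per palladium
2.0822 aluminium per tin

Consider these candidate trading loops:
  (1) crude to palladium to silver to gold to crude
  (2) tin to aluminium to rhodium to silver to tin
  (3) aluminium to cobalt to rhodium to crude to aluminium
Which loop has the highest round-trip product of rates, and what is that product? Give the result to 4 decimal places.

0.9559

(1) 0.26905 × 4.4981 × 1.1327 × 0.66497 = 0.91155
(2) 2.0822 × 1.6949 × 1.7756 × 0.15254 = 0.95586
(3) 1.4063 × 1.0967 × 1.317 × 0.38951 = 0.79117
Highest is cycle (2) at 0.9559 (≤1, no arbitrage).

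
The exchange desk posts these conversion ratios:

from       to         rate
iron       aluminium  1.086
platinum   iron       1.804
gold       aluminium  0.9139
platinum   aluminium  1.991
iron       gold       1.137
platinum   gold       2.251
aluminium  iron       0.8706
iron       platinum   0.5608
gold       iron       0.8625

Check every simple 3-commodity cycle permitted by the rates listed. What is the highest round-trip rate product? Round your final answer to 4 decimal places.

platinum→gold→iron→platinum: 2.251 × 0.8625 × 0.5608 = 1.08879
platinum→aluminium→iron→platinum: 1.991 × 0.8706 × 0.5608 = 0.97207
iron→gold→aluminium→iron: 1.137 × 0.9139 × 0.8706 = 0.90464
Maximum is platinum→gold→iron→platinum at 1.0888; arbitrage exists.

1.0888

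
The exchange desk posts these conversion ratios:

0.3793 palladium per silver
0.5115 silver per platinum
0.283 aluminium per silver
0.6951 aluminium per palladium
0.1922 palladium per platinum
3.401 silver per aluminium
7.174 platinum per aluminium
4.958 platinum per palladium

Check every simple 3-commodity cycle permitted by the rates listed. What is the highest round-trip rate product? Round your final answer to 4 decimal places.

1.0385

silver→aluminium→platinum→silver: 0.283 × 7.174 × 0.5115 = 1.03847
silver→palladium→platinum→silver: 0.3793 × 4.958 × 0.5115 = 0.96191
aluminium→platinum→palladium→aluminium: 7.174 × 0.1922 × 0.6951 = 0.95843
silver→palladium→aluminium→silver: 0.3793 × 0.6951 × 3.401 = 0.89668
Maximum is silver→aluminium→platinum→silver at 1.0385; arbitrage exists.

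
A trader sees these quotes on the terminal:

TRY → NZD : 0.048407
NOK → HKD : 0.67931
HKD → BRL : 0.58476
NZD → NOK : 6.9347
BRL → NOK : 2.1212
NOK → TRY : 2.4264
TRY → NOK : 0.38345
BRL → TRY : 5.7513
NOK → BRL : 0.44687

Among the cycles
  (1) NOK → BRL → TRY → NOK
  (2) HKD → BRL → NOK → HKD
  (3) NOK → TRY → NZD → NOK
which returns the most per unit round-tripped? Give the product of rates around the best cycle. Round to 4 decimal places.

(1) 0.44687 × 5.7513 × 0.38345 = 0.98550
(2) 0.58476 × 2.1212 × 0.67931 = 0.84261
(3) 2.4264 × 0.048407 × 6.9347 = 0.81451
Highest is cycle (1) at 0.9855 (≤1, no arbitrage).

0.9855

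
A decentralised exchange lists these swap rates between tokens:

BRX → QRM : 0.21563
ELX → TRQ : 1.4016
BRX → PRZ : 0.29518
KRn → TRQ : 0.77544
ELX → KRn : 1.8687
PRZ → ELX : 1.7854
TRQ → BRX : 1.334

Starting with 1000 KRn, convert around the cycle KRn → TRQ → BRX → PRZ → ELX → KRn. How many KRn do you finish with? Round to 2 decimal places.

1000 KRn × 0.77544 = 775.44 TRQ
775.44 TRQ × 1.334 = 1034.43696 BRX
1034.43696 BRX × 0.29518 = 305.3451018528 PRZ
305.3451018528 PRZ × 1.7854 = 545.16314484798912 ELX
545.16314484798912 ELX × 1.8687 = 1018.746368777437268544 KRn

1018.75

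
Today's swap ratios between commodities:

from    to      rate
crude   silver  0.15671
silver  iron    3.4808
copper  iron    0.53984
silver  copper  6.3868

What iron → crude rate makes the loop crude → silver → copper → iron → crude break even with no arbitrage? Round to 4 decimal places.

Known legs of the cycle: 0.15671 × 6.3868 × 0.53984 = 0.54031259105152
For no arbitrage the full-cycle product must be 1, so the missing rate is 1 / 0.54031259105152 ≈ 1.850780.

1.8508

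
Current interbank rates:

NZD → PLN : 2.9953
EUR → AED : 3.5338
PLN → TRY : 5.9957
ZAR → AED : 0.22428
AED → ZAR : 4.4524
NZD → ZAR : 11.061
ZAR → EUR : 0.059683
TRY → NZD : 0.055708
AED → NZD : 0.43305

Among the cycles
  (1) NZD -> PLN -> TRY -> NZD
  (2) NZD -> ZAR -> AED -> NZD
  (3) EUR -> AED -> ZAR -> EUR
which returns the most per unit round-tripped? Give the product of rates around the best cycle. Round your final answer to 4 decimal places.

(1) 2.9953 × 5.9957 × 0.055708 = 1.00046
(2) 11.061 × 0.22428 × 0.43305 = 1.07429
(3) 3.5338 × 4.4524 × 0.059683 = 0.93905
Highest is cycle (2) at 1.0743 (>1, arbitrage).

1.0743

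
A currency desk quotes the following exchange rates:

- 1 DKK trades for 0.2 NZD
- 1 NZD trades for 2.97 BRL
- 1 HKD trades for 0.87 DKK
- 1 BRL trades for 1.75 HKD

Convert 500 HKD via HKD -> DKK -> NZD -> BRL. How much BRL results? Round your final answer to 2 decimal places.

500 HKD × 0.87 = 435 DKK
435 DKK × 0.2 = 87 NZD
87 NZD × 2.97 = 258.39 BRL

258.39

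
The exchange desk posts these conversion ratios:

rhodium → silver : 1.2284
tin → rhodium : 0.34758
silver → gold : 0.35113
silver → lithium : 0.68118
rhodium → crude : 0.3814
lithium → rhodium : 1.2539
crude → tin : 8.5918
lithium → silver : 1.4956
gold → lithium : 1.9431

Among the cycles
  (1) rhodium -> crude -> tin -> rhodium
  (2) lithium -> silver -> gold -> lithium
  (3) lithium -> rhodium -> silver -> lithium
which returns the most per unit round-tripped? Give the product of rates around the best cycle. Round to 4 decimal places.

(1) 0.3814 × 8.5918 × 0.34758 = 1.13899
(2) 1.4956 × 0.35113 × 1.9431 = 1.02042
(3) 1.2539 × 1.2284 × 0.68118 = 1.04922
Highest is cycle (1) at 1.1390 (>1, arbitrage).

1.1390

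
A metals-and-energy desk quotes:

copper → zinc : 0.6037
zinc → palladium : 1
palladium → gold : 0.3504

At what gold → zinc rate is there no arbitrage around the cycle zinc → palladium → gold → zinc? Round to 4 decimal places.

2.8539

Known legs of the cycle: 1 × 0.3504 = 0.3504
For no arbitrage the full-cycle product must be 1, so the missing rate is 1 / 0.3504 ≈ 2.853881.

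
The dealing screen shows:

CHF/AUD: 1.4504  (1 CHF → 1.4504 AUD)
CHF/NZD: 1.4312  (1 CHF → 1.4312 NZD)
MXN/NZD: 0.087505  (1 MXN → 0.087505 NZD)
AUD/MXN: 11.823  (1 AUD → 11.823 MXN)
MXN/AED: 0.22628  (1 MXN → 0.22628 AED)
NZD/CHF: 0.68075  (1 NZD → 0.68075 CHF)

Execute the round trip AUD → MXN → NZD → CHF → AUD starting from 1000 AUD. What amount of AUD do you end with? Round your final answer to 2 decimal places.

1021.49

1000 AUD × 11.823 = 11823 MXN
11823 MXN × 0.087505 = 1034.571615 NZD
1034.571615 NZD × 0.68075 = 704.28462691125 CHF
704.28462691125 CHF × 1.4504 = 1021.494422872077 AUD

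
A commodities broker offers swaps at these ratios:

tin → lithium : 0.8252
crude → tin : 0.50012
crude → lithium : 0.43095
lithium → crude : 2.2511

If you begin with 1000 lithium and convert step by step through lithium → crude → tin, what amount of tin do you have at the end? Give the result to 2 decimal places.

1125.82

1000 lithium × 2.2511 = 2251.1 crude
2251.1 crude × 0.50012 = 1125.820132 tin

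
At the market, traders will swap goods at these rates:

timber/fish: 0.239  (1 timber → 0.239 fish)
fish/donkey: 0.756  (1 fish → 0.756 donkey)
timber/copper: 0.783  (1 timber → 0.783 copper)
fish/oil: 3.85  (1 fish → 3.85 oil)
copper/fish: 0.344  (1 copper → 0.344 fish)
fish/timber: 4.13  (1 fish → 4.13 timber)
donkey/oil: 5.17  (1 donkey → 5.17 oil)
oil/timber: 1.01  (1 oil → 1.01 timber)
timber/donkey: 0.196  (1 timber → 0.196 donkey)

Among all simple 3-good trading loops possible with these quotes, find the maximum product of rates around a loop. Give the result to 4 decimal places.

1.1124

fish→timber→copper→fish: 4.13 × 0.783 × 0.344 = 1.11242
oil→timber→donkey→oil: 1.01 × 0.196 × 5.17 = 1.02345
fish→oil→timber→fish: 3.85 × 1.01 × 0.239 = 0.92935
Maximum is fish→timber→copper→fish at 1.1124; arbitrage exists.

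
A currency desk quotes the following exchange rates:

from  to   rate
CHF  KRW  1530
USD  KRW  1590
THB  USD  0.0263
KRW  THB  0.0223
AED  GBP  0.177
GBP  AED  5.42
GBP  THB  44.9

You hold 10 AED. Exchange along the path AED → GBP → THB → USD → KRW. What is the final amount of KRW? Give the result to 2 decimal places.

3323.32

10 AED × 0.177 = 1.77 GBP
1.77 GBP × 44.9 = 79.473 THB
79.473 THB × 0.0263 = 2.0901399 USD
2.0901399 USD × 1590 = 3323.322441 KRW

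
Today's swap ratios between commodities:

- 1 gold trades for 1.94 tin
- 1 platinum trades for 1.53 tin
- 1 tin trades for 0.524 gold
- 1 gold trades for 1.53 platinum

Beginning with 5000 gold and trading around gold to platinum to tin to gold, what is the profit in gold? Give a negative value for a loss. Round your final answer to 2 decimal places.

5000 gold × 1.53 = 7650 platinum
7650 platinum × 1.53 = 11704.5 tin
11704.5 tin × 0.524 = 6133.158 gold
Net change: 6133.158 − 5000 = 1133.158 gold

1133.16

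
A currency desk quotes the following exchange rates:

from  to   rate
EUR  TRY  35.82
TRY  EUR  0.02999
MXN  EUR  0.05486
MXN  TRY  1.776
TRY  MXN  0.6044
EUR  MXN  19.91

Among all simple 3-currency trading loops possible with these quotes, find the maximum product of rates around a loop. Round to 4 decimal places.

1.1877

EUR→TRY→MXN→EUR: 35.82 × 0.6044 × 0.05486 = 1.18770
EUR→MXN→TRY→EUR: 19.91 × 1.776 × 0.02999 = 1.06045
Maximum is EUR→TRY→MXN→EUR at 1.1877; arbitrage exists.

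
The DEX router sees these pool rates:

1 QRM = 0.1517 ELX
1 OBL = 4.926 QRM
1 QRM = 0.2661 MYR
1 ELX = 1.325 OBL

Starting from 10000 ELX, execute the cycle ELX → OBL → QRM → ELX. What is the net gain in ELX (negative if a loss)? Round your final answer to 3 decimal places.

10000 ELX × 1.325 = 13250 OBL
13250 OBL × 4.926 = 65269.5 QRM
65269.5 QRM × 0.1517 = 9901.38315 ELX
Net change: 9901.38315 − 10000 = -98.61685 ELX

-98.617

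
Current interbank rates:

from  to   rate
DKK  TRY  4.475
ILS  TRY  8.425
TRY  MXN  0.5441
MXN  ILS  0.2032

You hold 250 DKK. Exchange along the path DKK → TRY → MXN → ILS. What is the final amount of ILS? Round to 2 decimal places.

123.69

250 DKK × 4.475 = 1118.75 TRY
1118.75 TRY × 0.5441 = 608.711875 MXN
608.711875 MXN × 0.2032 = 123.690253 ILS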